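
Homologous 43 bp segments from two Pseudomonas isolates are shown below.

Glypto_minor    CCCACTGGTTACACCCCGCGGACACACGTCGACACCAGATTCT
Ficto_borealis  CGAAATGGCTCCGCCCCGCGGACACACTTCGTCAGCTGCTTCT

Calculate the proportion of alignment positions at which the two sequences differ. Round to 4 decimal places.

0.2558

The sequences differ at positions 2 (C/G), 3 (C/A), 5 (C/A), 9 (T/C), 11 (A/C), 13 (A/G), 28 (G/T), 32 (A/T), 35 (C/G), 37 (A/T), 39 (A/C).
There are 11 differences over 43 sites, so p = 11/43 = 0.2558.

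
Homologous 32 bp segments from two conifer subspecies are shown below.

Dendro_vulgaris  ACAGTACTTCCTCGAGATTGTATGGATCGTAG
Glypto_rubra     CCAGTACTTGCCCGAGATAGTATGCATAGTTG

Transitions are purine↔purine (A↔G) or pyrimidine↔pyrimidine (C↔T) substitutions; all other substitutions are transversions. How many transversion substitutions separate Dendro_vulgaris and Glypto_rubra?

6

Mismatches occur at site 1 (A/C, transversion), site 10 (C/G, transversion), site 12 (T/C, transition), site 19 (T/A, transversion), site 25 (G/C, transversion), site 28 (C/A, transversion), site 31 (A/T, transversion).
Of the 7 differences, 1 transition and 6 transversions, so the answer is 6.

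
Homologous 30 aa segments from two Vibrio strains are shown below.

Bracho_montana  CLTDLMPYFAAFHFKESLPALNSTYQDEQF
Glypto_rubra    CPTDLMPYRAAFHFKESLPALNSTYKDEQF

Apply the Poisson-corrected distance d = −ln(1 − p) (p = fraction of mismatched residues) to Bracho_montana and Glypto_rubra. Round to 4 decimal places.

0.1054

The sequences differ at positions 2 (L/P), 9 (F/R), 26 (Q/K).
p = 3/30 = 0.100000.
d = −ln(1 − 0.100000) = −ln(0.900000) = 0.1054.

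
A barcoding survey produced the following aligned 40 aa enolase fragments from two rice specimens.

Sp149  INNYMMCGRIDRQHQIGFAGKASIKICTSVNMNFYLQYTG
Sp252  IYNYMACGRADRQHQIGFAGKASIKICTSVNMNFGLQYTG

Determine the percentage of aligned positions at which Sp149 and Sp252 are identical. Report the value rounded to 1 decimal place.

Differing sites — 2:N/Y; 6:M/A; 10:I/A; 35:Y/G.
36 of the 40 sites match, so the percent identity is 36/40 × 100 = 90.0%.

90.0%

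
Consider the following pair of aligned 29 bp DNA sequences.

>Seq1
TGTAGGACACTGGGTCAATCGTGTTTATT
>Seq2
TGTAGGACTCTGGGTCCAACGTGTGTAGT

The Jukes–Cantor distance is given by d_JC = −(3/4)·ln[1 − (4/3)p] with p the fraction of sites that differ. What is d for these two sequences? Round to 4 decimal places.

The sequences differ at positions 9 (A/T), 17 (A/C), 19 (T/A), 25 (T/G), 28 (T/G).
p = 5/29 = 0.172414.
d = −0.75 · ln(1 − (4/3)·0.172414) = −0.75 · ln(0.770115) = −0.75 · (-0.261215) = 0.1959.

0.1959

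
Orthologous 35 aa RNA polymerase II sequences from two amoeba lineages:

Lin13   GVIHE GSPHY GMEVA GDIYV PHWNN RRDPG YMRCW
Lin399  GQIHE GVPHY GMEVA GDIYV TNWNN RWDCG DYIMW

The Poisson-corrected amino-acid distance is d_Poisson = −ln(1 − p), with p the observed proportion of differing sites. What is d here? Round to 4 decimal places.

Mismatches occur at site 2 (V→Q), site 7 (S→V), site 21 (P→T), site 22 (H→N), site 27 (R→W), site 29 (P→C), site 31 (Y→D), site 32 (M→Y), site 33 (R→I), site 34 (C→M).
p = 10/35 = 0.285714.
d = −ln(1 − 0.285714) = −ln(0.714286) = 0.3365.

0.3365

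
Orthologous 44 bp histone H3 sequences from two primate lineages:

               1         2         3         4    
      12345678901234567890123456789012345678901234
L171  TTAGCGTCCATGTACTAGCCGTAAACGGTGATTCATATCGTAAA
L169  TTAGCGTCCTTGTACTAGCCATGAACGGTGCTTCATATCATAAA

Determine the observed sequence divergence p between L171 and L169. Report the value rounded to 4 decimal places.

The sequences differ at positions 10 (A/T), 21 (G/A), 23 (A/G), 31 (A/C), 40 (G/A).
There are 5 differences over 44 sites, so p = 5/44 = 0.1136.

0.1136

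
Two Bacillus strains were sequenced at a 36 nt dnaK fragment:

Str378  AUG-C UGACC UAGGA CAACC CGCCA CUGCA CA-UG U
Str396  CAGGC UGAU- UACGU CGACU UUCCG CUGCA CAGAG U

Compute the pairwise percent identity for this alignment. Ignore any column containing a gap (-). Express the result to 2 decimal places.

Excluding the 3 gap columns leaves 33 comparable sites.
Differing sites — 1:A/C; 2:U/A; 9:C/U; 13:G/C; 15:A/U; 17:A/G; 20:C/U; 21:C/U; 22:G/U; 25:A/G; 34:U/A.
22 of the 33 comparable sites match, so the percent identity is 22/33 × 100 = 66.67%.

66.67%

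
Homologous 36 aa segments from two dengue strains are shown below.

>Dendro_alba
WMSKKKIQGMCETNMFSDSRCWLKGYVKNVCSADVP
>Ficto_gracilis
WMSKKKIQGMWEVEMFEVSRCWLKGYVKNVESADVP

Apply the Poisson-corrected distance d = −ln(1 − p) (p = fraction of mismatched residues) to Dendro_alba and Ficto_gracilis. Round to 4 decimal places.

0.1823

The sequences differ at positions 11 (C/W), 13 (T/V), 14 (N/E), 17 (S/E), 18 (D/V), 31 (C/E).
p = 6/36 = 0.166667.
d = −ln(1 − 0.166667) = −ln(0.833333) = 0.1823.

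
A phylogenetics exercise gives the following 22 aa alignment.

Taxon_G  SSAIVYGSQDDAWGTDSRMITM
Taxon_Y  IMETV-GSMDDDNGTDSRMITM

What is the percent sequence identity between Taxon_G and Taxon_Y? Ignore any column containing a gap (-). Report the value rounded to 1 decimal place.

66.7%

Excluding the 1 gap column leaves 21 comparable sites.
Differing sites — 1:S/I; 2:S/M; 3:A/E; 4:I/T; 9:Q/M; 12:A/D; 13:W/N.
14 of the 21 comparable sites match, so the percent identity is 14/21 × 100 = 66.7%.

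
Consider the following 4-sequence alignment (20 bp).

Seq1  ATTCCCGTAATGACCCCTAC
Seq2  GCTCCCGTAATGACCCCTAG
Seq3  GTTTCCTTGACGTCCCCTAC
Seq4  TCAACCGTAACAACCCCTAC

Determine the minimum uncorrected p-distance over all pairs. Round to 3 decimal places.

0.150

Pairwise Hamming distances:
  Seq1 vs Seq2: 3
  Seq1 vs Seq3: 6
  Seq1 vs Seq4: 6
  Seq2 vs Seq3: 7
  Seq2 vs Seq4: 6
  Seq3 vs Seq4: 8
The smallest is 3 mismatches, between Seq1 and Seq2; p = 3/20 = 0.150.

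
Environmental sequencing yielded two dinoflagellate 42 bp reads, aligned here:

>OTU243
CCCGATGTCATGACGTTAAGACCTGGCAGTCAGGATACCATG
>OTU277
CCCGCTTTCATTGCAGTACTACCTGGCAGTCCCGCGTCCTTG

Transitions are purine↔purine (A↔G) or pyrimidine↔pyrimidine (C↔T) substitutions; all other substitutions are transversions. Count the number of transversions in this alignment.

12

Differing sites — 5:A/C (Tv); 7:G/T (Tv); 12:G/T (Tv); 13:A/G (Ti); 15:G/A (Ti); 16:T/G (Tv); 19:A/C (Tv); 20:G/T (Tv); 32:A/C (Tv); 33:G/C (Tv); 35:A/C (Tv); 36:T/G (Tv); 37:A/T (Tv); 40:A/T (Tv).
Of the 14 differences, 2 transitions and 12 transversions, so the answer is 12.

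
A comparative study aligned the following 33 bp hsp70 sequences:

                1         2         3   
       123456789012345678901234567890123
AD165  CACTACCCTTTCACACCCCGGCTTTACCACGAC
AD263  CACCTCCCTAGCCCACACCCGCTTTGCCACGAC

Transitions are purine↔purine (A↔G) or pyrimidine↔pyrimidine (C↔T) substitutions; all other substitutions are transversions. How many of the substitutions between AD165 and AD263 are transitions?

Differing sites — 4:T/C (Ti); 5:A/T (Tv); 10:T/A (Tv); 11:T/G (Tv); 13:A/C (Tv); 17:C/A (Tv); 20:G/C (Tv); 26:A/G (Ti).
Of the 8 differences, 2 transitions and 6 transversions, so the answer is 2.

2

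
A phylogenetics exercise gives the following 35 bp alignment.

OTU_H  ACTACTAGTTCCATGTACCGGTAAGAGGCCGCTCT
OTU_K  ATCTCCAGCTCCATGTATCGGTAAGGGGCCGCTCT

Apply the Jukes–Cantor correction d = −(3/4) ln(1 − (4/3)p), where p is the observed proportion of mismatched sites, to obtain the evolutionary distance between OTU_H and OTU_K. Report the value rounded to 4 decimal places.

The sequences differ at positions 2 (C/T), 3 (T/C), 4 (A/T), 6 (T/C), 9 (T/C), 18 (C/T), 26 (A/G).
p = 7/35 = 0.200000.
d = −0.75 · ln(1 − (4/3)·0.200000) = −0.75 · ln(0.733333) = −0.75 · (-0.310155) = 0.2326.

0.2326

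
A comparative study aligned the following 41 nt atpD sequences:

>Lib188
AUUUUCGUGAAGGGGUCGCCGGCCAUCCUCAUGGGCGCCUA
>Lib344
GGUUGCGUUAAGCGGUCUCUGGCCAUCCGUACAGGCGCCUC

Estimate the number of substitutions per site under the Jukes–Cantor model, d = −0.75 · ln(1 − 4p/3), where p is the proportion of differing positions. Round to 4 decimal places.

0.3710

Differing sites — 1:A/G; 2:U/G; 5:U/G; 9:G/U; 13:G/C; 18:G/U; 20:C/U; 29:U/G; 30:C/U; 32:U/C; 33:G/A; 41:A/C.
p = 12/41 = 0.292683.
d = −0.75 · ln(1 − (4/3)·0.292683) = −0.75 · ln(0.609756) = −0.75 · (-0.494696) = 0.3710.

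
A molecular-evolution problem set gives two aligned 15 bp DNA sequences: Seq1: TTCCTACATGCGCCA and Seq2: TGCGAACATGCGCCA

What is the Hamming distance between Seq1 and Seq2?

3

Mismatches occur at site 2 (T→G), site 4 (C→G), site 5 (T→A).
That gives 3 mismatches out of 15 aligned sites, so the Hamming distance is 3.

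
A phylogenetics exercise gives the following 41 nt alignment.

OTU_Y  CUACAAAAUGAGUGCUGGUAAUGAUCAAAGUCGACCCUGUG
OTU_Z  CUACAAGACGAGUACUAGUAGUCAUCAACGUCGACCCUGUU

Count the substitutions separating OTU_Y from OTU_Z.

Differing sites — 7:A/G; 9:U/C; 14:G/A; 17:G/A; 21:A/G; 23:G/C; 29:A/C; 41:G/U.
That gives 8 mismatches out of 41 aligned sites, so the Hamming distance is 8.

8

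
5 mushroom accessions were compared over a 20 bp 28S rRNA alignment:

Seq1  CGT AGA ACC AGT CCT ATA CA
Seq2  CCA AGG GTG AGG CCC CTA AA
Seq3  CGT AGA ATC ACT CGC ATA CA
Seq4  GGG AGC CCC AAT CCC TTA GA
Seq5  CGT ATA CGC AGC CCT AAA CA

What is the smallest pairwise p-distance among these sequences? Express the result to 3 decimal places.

Pairwise Hamming distances:
  Seq1 vs Seq2: 10
  Seq1 vs Seq3: 4
  Seq1 vs Seq4: 8
  Seq1 vs Seq5: 5
  Seq2 vs Seq3: 10
  Seq2 vs Seq4: 11
  Seq2 vs Seq5: 12
  Seq3 vs Seq4: 9
  Seq3 vs Seq5: 8
  Seq4 vs Seq5: 11
The smallest is 4 mismatches, between Seq1 and Seq3; p = 4/20 = 0.200.

0.200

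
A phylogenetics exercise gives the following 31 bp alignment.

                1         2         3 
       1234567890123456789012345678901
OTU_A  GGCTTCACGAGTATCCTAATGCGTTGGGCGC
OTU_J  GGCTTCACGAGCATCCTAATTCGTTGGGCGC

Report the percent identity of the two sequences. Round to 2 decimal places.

Mismatches occur at site 12 (T/C), site 21 (G/T).
29 of the 31 sites match, so the percent identity is 29/31 × 100 = 93.55%.

93.55%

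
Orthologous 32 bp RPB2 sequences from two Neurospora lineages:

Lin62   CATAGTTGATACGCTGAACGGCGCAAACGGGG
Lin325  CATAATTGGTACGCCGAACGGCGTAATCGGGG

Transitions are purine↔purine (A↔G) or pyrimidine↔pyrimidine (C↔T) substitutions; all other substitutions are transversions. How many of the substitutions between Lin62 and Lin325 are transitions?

Mismatches occur at site 5 (G/A, transition), site 9 (A/G, transition), site 15 (T/C, transition), site 24 (C/T, transition), site 27 (A/T, transversion).
Of the 5 differences, 4 transitions and 1 transversion, so the answer is 4.

4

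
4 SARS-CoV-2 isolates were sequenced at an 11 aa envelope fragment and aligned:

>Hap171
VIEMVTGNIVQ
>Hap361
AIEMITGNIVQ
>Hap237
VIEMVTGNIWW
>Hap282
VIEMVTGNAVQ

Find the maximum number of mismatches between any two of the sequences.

Pairwise Hamming distances:
  Hap171 vs Hap361: 2
  Hap171 vs Hap237: 2
  Hap171 vs Hap282: 1
  Hap361 vs Hap237: 4
  Hap361 vs Hap282: 3
  Hap237 vs Hap282: 3
The largest is 4, between Hap361 and Hap237.

4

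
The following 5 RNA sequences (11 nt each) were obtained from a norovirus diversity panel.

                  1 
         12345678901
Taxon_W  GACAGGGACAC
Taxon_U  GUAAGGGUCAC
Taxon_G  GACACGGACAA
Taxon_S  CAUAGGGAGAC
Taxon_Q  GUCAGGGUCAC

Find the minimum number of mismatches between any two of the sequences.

Pairwise Hamming distances:
  Taxon_W vs Taxon_U: 3
  Taxon_W vs Taxon_G: 2
  Taxon_W vs Taxon_S: 3
  Taxon_W vs Taxon_Q: 2
  Taxon_U vs Taxon_G: 5
  Taxon_U vs Taxon_S: 5
  Taxon_U vs Taxon_Q: 1
  Taxon_G vs Taxon_S: 5
  Taxon_G vs Taxon_Q: 4
  Taxon_S vs Taxon_Q: 5
The smallest is 1, between Taxon_U and Taxon_Q.

1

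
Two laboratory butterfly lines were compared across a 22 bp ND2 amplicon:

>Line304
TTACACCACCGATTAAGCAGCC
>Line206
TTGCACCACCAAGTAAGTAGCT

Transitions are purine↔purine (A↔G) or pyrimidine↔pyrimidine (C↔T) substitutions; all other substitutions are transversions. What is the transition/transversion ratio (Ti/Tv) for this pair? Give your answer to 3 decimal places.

4.000

Differing sites — 3:A/G (Ti); 11:G/A (Ti); 13:T/G (Tv); 18:C/T (Ti); 22:C/T (Ti).
Of the 5 differences, 4 transitions and 1 transversion, so Ti/Tv = 4/1 = 4.000.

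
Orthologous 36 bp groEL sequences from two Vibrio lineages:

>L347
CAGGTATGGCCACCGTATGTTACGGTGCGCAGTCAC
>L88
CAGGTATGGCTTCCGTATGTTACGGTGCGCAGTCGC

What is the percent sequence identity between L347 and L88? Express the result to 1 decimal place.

Differing sites — 11:C/T; 12:A/T; 35:A/G.
33 of the 36 sites match, so the percent identity is 33/36 × 100 = 91.7%.

91.7%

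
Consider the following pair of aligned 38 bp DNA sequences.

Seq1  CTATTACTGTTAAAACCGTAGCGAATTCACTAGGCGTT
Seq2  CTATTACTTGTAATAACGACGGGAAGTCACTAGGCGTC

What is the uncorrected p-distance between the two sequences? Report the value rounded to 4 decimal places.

0.2368

The sequences differ at positions 9 (G/T), 10 (T/G), 14 (A/T), 16 (C/A), 19 (T/A), 20 (A/C), 22 (C/G), 26 (T/G), 38 (T/C).
There are 9 differences over 38 sites, so p = 9/38 = 0.2368.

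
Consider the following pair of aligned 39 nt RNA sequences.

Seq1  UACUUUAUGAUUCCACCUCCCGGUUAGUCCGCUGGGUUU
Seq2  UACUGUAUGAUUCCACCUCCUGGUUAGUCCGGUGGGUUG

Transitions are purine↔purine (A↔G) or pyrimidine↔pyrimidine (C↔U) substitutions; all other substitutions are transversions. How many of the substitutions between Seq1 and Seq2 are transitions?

The sequences differ at positions 5 (U/G, transversion), 21 (C/U, transition), 32 (C/G, transversion), 39 (U/G, transversion).
Of the 4 differences, 1 transition and 3 transversions, so the answer is 1.

1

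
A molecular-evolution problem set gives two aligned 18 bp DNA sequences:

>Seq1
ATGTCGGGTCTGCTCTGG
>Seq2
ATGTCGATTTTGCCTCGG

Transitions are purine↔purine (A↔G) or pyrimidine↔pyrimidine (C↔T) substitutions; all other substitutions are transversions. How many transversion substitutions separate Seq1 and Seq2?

1

The sequences differ at positions 7 (G/A, transition), 8 (G/T, transversion), 10 (C/T, transition), 14 (T/C, transition), 15 (C/T, transition), 16 (T/C, transition).
Of the 6 differences, 5 transitions and 1 transversion, so the answer is 1.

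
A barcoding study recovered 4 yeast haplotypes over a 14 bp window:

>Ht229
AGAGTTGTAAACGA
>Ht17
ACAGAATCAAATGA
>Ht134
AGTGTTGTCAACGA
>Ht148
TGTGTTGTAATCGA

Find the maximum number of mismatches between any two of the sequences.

Pairwise Hamming distances:
  Ht229 vs Ht17: 6
  Ht229 vs Ht134: 2
  Ht229 vs Ht148: 3
  Ht17 vs Ht134: 8
  Ht17 vs Ht148: 9
  Ht134 vs Ht148: 3
The largest is 9, between Ht17 and Ht148.

9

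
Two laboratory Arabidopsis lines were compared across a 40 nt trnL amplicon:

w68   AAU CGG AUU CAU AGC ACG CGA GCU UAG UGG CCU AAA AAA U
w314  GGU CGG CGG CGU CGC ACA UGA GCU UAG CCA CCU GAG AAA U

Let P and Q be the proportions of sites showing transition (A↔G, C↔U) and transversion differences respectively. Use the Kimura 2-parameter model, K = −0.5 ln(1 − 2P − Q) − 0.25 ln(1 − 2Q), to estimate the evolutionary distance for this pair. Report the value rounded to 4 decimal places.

Differing sites — 1:A/G (Ti); 2:A/G (Ti); 7:A/C (Tv); 8:U/G (Tv); 9:U/G (Tv); 11:A/G (Ti); 13:A/C (Tv); 18:G/A (Ti); 19:C/U (Ti); 28:U/C (Ti); 29:G/C (Tv); 30:G/A (Ti); 34:A/G (Ti); 36:A/G (Ti).
Of the 14 differences, 9 transitions and 5 transversions over 40 sites: P = 9/40 = 0.225000, Q = 5/40 = 0.125000.
d = −0.5·ln(0.425000) − 0.25·ln(0.750000) = −0.5·(-0.855666) − 0.25·(-0.287682) = 0.4998.

0.4998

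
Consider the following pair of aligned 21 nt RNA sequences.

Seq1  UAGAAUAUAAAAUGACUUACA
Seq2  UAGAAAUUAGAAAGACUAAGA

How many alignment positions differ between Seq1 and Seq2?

The sequences differ at positions 6 (U/A), 7 (A/U), 10 (A/G), 13 (U/A), 18 (U/A), 20 (C/G).
That gives 6 mismatches out of 21 aligned sites, so the Hamming distance is 6.

6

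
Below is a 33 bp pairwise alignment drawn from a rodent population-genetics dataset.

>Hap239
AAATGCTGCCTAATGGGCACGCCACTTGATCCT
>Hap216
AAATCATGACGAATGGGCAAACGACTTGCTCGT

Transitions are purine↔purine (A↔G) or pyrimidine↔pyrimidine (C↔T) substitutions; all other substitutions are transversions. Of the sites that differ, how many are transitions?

1

Differing sites — 5:G/C (Tv); 6:C/A (Tv); 9:C/A (Tv); 11:T/G (Tv); 20:C/A (Tv); 21:G/A (Ti); 23:C/G (Tv); 29:A/C (Tv); 32:C/G (Tv).
Of the 9 differences, 1 transition and 8 transversions, so the answer is 1.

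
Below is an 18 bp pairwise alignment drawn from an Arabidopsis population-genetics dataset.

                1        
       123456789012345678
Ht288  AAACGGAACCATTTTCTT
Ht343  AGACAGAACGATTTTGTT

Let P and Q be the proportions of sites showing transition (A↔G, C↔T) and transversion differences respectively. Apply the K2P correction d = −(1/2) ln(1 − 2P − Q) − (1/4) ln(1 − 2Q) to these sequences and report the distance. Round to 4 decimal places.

Mismatches occur at site 2 (A/G, transition), site 5 (G/A, transition), site 10 (C/G, transversion), site 16 (C/G, transversion).
Of the 4 differences, 2 transitions and 2 transversions over 18 sites: P = 2/18 = 0.111111, Q = 2/18 = 0.111111.
d = −0.5·ln(0.666667) − 0.25·ln(0.777778) = −0.5·(-0.405465) − 0.25·(-0.251314) = 0.2656.

0.2656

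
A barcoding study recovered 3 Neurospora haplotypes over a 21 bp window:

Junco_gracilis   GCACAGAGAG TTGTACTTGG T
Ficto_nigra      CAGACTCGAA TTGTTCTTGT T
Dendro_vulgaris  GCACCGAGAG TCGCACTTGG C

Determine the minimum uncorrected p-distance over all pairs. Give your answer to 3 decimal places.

Pairwise Hamming distances:
  Junco_gracilis vs Ficto_nigra: 10
  Junco_gracilis vs Dendro_vulgaris: 4
  Ficto_nigra vs Dendro_vulgaris: 12
The smallest is 4 mismatches, between Junco_gracilis and Dendro_vulgaris; p = 4/21 = 0.190.

0.190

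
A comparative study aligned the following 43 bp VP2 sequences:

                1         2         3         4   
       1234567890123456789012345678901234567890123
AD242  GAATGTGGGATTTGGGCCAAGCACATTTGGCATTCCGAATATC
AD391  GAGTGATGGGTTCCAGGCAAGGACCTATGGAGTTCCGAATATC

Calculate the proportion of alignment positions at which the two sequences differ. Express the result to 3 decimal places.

Differing sites — 3:A/G; 6:T/A; 7:G/T; 10:A/G; 13:T/C; 14:G/C; 15:G/A; 17:C/G; 22:C/G; 25:A/C; 27:T/A; 31:C/A; 32:A/G.
There are 13 differences over 43 sites, so p = 13/43 = 0.302.

0.302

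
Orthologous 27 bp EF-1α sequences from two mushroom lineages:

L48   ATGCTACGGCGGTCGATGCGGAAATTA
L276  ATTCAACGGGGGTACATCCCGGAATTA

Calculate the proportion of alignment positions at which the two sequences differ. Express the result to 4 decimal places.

0.2963

Mismatches occur at site 3 (G→T), site 5 (T→A), site 10 (C→G), site 14 (C→A), site 15 (G→C), site 18 (G→C), site 20 (G→C), site 22 (A→G).
There are 8 differences over 27 sites, so p = 8/27 = 0.2963.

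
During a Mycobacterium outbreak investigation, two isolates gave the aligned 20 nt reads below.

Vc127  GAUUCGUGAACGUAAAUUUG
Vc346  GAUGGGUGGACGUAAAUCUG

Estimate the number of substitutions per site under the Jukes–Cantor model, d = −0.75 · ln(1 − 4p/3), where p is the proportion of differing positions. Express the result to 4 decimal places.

0.2326

Mismatches occur at site 4 (U↔G), site 5 (C↔G), site 9 (A↔G), site 18 (U↔C).
p = 4/20 = 0.200000.
d = −0.75 · ln(1 − (4/3)·0.200000) = −0.75 · ln(0.733333) = −0.75 · (-0.310155) = 0.2326.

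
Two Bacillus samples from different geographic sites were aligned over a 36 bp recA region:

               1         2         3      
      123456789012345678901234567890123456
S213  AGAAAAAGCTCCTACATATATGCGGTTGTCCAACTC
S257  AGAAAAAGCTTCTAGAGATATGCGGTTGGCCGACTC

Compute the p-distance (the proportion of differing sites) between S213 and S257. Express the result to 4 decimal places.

The sequences differ at positions 11 (C/T), 15 (C/G), 17 (T/G), 29 (T/G), 32 (A/G).
There are 5 differences over 36 sites, so p = 5/36 = 0.1389.

0.1389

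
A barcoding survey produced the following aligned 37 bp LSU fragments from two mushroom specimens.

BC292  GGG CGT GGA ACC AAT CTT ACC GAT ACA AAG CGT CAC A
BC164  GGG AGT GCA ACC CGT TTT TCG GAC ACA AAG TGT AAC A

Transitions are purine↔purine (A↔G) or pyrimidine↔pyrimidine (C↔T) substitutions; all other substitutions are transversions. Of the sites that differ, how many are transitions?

Mismatches occur at site 4 (C→A, transversion), site 8 (G→C, transversion), site 13 (A→C, transversion), site 14 (A→G, transition), site 16 (C→T, transition), site 19 (A→T, transversion), site 21 (C→G, transversion), site 24 (T→C, transition), site 31 (C→T, transition), site 34 (C→A, transversion).
Of the 10 differences, 4 transitions and 6 transversions, so the answer is 4.

4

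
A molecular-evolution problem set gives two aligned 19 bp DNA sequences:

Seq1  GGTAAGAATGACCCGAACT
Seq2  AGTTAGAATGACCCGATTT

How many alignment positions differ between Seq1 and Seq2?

4

Mismatches occur at site 1 (G→A), site 4 (A→T), site 17 (A→T), site 18 (C→T).
That gives 4 mismatches out of 19 aligned sites, so the Hamming distance is 4.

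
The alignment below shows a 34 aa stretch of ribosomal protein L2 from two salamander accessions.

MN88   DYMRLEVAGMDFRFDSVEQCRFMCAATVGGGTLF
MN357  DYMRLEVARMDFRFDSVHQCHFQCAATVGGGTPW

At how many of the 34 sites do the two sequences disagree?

6

Mismatches occur at site 9 (G/R), site 18 (E/H), site 21 (R/H), site 23 (M/Q), site 33 (L/P), site 34 (F/W).
That gives 6 mismatches out of 34 aligned sites, so the Hamming distance is 6.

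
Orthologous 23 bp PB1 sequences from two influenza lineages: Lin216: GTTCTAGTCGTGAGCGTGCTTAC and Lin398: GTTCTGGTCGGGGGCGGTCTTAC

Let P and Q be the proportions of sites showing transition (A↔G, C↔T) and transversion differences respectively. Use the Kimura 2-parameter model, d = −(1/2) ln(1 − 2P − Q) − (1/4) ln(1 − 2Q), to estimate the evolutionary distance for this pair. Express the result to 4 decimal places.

0.2570

Mismatches occur at site 6 (A/G, transition), site 11 (T/G, transversion), site 13 (A/G, transition), site 17 (T/G, transversion), site 18 (G/T, transversion).
Of the 5 differences, 2 transitions and 3 transversions over 23 sites: P = 2/23 = 0.086957, Q = 3/23 = 0.130435.
d = −0.5·ln(0.695651) − 0.25·ln(0.739130) = −0.5·(-0.362907) − 0.25·(-0.302281) = 0.2570.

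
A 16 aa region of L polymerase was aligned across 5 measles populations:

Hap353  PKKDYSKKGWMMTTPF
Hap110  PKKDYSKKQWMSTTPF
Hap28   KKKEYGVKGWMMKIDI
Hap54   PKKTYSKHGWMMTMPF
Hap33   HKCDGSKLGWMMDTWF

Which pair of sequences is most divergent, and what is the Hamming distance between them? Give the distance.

Pairwise Hamming distances:
  Hap353 vs Hap110: 2
  Hap353 vs Hap28: 8
  Hap353 vs Hap54: 3
  Hap353 vs Hap33: 6
  Hap110 vs Hap28: 10
  Hap110 vs Hap54: 5
  Hap110 vs Hap33: 8
  Hap28 vs Hap54: 9
  Hap28 vs Hap33: 11
  Hap54 vs Hap33: 8
The largest is 11, between Hap28 and Hap33.

11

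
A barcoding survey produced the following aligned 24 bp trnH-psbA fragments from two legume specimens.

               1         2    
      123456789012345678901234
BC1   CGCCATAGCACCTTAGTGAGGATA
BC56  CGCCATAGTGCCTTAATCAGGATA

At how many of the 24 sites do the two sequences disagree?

Differing sites — 9:C/T; 10:A/G; 16:G/A; 18:G/C.
That gives 4 mismatches out of 24 aligned sites, so the Hamming distance is 4.

4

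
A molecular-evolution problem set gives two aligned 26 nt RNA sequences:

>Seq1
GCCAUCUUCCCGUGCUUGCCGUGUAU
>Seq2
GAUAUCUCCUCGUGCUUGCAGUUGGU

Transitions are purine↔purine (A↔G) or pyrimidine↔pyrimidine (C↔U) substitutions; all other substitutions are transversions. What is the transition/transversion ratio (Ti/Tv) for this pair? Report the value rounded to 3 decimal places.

1.000

The sequences differ at positions 2 (C/A, transversion), 3 (C/U, transition), 8 (U/C, transition), 10 (C/U, transition), 20 (C/A, transversion), 23 (G/U, transversion), 24 (U/G, transversion), 25 (A/G, transition).
Of the 8 differences, 4 transitions and 4 transversions, so Ti/Tv = 4/4 = 1.000.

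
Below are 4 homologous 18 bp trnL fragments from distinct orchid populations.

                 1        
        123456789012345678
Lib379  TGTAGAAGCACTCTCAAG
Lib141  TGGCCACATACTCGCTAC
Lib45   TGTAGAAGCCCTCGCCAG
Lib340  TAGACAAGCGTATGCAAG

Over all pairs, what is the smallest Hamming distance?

3

Pairwise Hamming distances:
  Lib379 vs Lib141: 9
  Lib379 vs Lib45: 3
  Lib379 vs Lib340: 8
  Lib141 vs Lib45: 9
  Lib141 vs Lib340: 11
  Lib45 vs Lib340: 8
The smallest is 3, between Lib379 and Lib45.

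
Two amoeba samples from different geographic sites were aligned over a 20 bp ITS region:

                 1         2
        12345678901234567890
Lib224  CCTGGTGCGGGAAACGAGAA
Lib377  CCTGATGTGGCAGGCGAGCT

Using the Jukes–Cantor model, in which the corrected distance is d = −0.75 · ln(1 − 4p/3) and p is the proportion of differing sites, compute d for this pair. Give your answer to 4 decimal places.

Mismatches occur at site 5 (G↔A), site 8 (C↔T), site 11 (G↔C), site 13 (A↔G), site 14 (A↔G), site 19 (A↔C), site 20 (A↔T).
p = 7/20 = 0.350000.
d = −0.75 · ln(1 − (4/3)·0.350000) = −0.75 · ln(0.533333) = −0.75 · (-0.628609) = 0.4715.

0.4715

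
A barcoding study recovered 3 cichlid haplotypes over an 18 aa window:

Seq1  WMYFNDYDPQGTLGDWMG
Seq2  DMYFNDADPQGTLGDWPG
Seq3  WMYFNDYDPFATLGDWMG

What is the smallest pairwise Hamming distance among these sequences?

2

Pairwise Hamming distances:
  Seq1 vs Seq2: 3
  Seq1 vs Seq3: 2
  Seq2 vs Seq3: 5
The smallest is 2, between Seq1 and Seq3.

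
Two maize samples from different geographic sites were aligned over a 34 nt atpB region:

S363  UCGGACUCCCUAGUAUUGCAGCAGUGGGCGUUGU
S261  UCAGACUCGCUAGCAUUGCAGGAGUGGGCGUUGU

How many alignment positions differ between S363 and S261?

Mismatches occur at site 3 (G/A), site 9 (C/G), site 14 (U/C), site 22 (C/G).
That gives 4 mismatches out of 34 aligned sites, so the Hamming distance is 4.

4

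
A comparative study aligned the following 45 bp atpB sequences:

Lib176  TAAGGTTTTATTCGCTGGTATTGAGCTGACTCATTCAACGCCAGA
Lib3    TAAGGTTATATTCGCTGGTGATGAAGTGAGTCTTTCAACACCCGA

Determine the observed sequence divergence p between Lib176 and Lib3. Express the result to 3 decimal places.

The sequences differ at positions 8 (T/A), 20 (A/G), 21 (T/A), 25 (G/A), 26 (C/G), 30 (C/G), 33 (A/T), 40 (G/A), 43 (A/C).
There are 9 differences over 45 sites, so p = 9/45 = 0.200.

0.200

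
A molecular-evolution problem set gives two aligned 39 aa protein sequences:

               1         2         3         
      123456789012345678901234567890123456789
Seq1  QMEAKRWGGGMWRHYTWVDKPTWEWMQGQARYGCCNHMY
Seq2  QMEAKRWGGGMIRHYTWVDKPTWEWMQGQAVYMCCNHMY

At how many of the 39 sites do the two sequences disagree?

Differing sites — 12:W/I; 31:R/V; 33:G/M.
That gives 3 mismatches out of 39 aligned sites, so the Hamming distance is 3.

3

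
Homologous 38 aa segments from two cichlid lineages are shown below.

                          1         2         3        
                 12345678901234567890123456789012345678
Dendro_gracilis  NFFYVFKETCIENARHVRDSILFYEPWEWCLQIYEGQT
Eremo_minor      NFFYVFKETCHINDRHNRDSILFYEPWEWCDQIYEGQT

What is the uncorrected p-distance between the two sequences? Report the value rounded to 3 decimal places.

The sequences differ at positions 11 (I/H), 12 (E/I), 14 (A/D), 17 (V/N), 31 (L/D).
There are 5 differences over 38 sites, so p = 5/38 = 0.132.

0.132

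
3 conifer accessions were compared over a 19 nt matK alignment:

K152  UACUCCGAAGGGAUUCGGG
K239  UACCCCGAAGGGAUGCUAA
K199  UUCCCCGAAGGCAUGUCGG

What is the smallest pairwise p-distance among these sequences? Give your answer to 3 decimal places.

Pairwise Hamming distances:
  K152 vs K239: 5
  K152 vs K199: 6
  K239 vs K199: 6
The smallest is 5 mismatches, between K152 and K239; p = 5/19 = 0.263.

0.263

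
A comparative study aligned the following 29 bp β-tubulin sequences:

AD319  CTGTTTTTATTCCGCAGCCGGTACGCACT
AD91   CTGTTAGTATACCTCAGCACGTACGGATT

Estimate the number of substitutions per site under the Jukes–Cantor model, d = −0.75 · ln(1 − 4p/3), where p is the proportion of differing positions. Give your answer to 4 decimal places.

0.3439

The sequences differ at positions 6 (T/A), 7 (T/G), 11 (T/A), 14 (G/T), 19 (C/A), 20 (G/C), 26 (C/G), 28 (C/T).
p = 8/29 = 0.275862.
d = −0.75 · ln(1 − (4/3)·0.275862) = −0.75 · ln(0.632184) = −0.75 · (-0.458575) = 0.3439.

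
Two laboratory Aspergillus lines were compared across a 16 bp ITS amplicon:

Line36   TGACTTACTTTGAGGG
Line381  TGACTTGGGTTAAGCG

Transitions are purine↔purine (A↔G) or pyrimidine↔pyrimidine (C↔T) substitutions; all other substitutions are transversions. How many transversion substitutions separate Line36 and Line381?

3

Mismatches occur at site 7 (A→G, transition), site 8 (C→G, transversion), site 9 (T→G, transversion), site 12 (G→A, transition), site 15 (G→C, transversion).
Of the 5 differences, 2 transitions and 3 transversions, so the answer is 3.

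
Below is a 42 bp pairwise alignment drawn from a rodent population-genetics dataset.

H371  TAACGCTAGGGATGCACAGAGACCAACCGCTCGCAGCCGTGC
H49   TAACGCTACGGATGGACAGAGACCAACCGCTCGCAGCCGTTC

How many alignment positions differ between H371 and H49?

The sequences differ at positions 9 (G/C), 15 (C/G), 41 (G/T).
That gives 3 mismatches out of 42 aligned sites, so the Hamming distance is 3.

3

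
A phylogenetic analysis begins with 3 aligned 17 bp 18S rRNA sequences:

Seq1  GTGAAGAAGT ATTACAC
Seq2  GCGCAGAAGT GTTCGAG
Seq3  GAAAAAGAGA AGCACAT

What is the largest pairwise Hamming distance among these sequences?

Pairwise Hamming distances:
  Seq1 vs Seq2: 6
  Seq1 vs Seq3: 8
  Seq2 vs Seq3: 12
The largest is 12, between Seq2 and Seq3.

12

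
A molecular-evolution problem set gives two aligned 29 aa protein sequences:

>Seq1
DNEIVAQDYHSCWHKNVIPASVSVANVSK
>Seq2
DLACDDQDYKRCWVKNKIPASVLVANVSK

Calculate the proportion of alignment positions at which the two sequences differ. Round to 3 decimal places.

Differing sites — 2:N/L; 3:E/A; 4:I/C; 5:V/D; 6:A/D; 10:H/K; 11:S/R; 14:H/V; 17:V/K; 23:S/L.
There are 10 differences over 29 sites, so p = 10/29 = 0.345.

0.345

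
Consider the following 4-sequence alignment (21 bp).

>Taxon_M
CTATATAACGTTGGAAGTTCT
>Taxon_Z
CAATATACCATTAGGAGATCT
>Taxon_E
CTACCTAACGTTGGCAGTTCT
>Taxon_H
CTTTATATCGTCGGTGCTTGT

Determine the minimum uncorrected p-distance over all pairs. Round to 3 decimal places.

Pairwise Hamming distances:
  Taxon_M vs Taxon_Z: 6
  Taxon_M vs Taxon_E: 3
  Taxon_M vs Taxon_H: 7
  Taxon_Z vs Taxon_E: 8
  Taxon_Z vs Taxon_H: 11
  Taxon_E vs Taxon_H: 9
The smallest is 3 mismatches, between Taxon_M and Taxon_E; p = 3/21 = 0.143.

0.143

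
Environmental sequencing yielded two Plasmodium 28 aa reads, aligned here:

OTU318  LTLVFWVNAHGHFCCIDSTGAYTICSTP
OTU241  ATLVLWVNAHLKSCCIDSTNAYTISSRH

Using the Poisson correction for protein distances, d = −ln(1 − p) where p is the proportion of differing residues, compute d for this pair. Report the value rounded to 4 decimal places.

Differing sites — 1:L/A; 5:F/L; 11:G/L; 12:H/K; 13:F/S; 20:G/N; 25:C/S; 27:T/R; 28:P/H.
p = 9/28 = 0.321429.
d = −ln(1 − 0.321429) = −ln(0.678571) = 0.3878.

0.3878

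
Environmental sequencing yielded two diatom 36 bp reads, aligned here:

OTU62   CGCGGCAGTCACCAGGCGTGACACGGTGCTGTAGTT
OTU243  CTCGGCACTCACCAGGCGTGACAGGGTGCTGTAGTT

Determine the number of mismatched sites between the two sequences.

Differing sites — 2:G/T; 8:G/C; 24:C/G.
That gives 3 mismatches out of 36 aligned sites, so the Hamming distance is 3.

3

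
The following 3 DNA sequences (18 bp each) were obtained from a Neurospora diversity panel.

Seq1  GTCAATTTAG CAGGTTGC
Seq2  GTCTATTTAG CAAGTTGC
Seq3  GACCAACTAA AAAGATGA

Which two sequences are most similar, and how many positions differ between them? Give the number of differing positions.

Pairwise Hamming distances:
  Seq1 vs Seq2: 2
  Seq1 vs Seq3: 9
  Seq2 vs Seq3: 8
The smallest is 2, between Seq1 and Seq2.

2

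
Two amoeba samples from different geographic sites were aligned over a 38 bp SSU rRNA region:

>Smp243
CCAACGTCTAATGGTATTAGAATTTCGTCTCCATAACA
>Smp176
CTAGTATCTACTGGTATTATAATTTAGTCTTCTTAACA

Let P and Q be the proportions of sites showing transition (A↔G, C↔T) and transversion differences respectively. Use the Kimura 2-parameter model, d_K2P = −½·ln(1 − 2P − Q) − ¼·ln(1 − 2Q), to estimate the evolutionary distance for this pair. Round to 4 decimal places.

The sequences differ at positions 2 (C/T, transition), 4 (A/G, transition), 5 (C/T, transition), 6 (G/A, transition), 11 (A/C, transversion), 20 (G/T, transversion), 26 (C/A, transversion), 31 (C/T, transition), 33 (A/T, transversion).
Of the 9 differences, 5 transitions and 4 transversions over 38 sites: P = 5/38 = 0.131579, Q = 4/38 = 0.105263.
d = −0.5·ln(0.631579) − 0.25·ln(0.789474) = −0.5·(-0.459532) − 0.25·(-0.236388) = 0.2889.

0.2889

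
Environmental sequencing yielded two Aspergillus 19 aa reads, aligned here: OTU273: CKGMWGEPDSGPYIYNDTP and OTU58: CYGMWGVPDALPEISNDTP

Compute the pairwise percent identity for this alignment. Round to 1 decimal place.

68.4%

Differing sites — 2:K/Y; 7:E/V; 10:S/A; 11:G/L; 13:Y/E; 15:Y/S.
13 of the 19 sites match, so the percent identity is 13/19 × 100 = 68.4%.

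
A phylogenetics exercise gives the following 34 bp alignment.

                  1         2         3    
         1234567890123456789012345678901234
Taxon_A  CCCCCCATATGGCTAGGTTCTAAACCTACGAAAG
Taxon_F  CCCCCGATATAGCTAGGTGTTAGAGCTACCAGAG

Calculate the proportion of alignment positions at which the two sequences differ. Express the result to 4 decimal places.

0.2353

Differing sites — 6:C/G; 11:G/A; 19:T/G; 20:C/T; 23:A/G; 25:C/G; 30:G/C; 32:A/G.
There are 8 differences over 34 sites, so p = 8/34 = 0.2353.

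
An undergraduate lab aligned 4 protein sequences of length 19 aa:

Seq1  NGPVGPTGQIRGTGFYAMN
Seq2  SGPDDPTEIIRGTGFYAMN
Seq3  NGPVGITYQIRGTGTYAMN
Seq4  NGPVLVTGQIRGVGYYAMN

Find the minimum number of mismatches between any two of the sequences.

3

Pairwise Hamming distances:
  Seq1 vs Seq2: 5
  Seq1 vs Seq3: 3
  Seq1 vs Seq4: 4
  Seq2 vs Seq3: 7
  Seq2 vs Seq4: 8
  Seq3 vs Seq4: 5
The smallest is 3, between Seq1 and Seq3.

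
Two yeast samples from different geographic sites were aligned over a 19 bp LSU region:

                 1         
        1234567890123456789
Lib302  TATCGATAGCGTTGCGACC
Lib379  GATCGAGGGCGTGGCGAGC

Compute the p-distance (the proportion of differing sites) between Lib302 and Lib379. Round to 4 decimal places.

0.2632

The sequences differ at positions 1 (T/G), 7 (T/G), 8 (A/G), 13 (T/G), 18 (C/G).
There are 5 differences over 19 sites, so p = 5/19 = 0.2632.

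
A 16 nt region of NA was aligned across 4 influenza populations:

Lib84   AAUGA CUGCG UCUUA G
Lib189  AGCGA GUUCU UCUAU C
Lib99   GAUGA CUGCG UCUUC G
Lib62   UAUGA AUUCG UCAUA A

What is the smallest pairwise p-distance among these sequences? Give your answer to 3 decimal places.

0.125

Pairwise Hamming distances:
  Lib84 vs Lib189: 8
  Lib84 vs Lib99: 2
  Lib84 vs Lib62: 5
  Lib189 vs Lib99: 9
  Lib189 vs Lib62: 9
  Lib99 vs Lib62: 6
The smallest is 2 mismatches, between Lib84 and Lib99; p = 2/16 = 0.125.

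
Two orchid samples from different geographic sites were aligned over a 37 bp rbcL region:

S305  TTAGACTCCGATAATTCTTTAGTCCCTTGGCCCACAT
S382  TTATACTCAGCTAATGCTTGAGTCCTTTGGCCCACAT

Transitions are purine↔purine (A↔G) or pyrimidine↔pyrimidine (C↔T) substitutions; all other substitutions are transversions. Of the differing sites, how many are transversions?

Mismatches occur at site 4 (G/T, transversion), site 9 (C/A, transversion), site 11 (A/C, transversion), site 16 (T/G, transversion), site 20 (T/G, transversion), site 26 (C/T, transition).
Of the 6 differences, 1 transition and 5 transversions, so the answer is 5.

5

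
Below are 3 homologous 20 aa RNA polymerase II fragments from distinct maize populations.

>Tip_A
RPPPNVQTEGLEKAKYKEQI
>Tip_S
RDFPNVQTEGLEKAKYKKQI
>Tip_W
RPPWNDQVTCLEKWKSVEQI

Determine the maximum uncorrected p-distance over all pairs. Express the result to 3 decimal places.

Pairwise Hamming distances:
  Tip_A vs Tip_S: 3
  Tip_A vs Tip_W: 8
  Tip_S vs Tip_W: 11
The largest is 11 mismatches, between Tip_S and Tip_W; p = 11/20 = 0.550.

0.550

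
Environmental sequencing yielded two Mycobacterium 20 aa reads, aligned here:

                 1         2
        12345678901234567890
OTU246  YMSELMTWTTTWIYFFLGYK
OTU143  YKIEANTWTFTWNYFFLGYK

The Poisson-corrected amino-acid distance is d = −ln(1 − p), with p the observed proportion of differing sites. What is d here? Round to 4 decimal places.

Mismatches occur at site 2 (M→K), site 3 (S→I), site 5 (L→A), site 6 (M→N), site 10 (T→F), site 13 (I→N).
p = 6/20 = 0.300000.
d = −ln(1 − 0.300000) = −ln(0.700000) = 0.3567.

0.3567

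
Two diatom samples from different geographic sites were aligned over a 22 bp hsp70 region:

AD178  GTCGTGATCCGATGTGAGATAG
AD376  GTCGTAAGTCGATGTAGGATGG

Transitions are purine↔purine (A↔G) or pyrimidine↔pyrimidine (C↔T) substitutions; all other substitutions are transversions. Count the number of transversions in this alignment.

1

Mismatches occur at site 6 (G↔A, transition), site 8 (T↔G, transversion), site 9 (C↔T, transition), site 16 (G↔A, transition), site 17 (A↔G, transition), site 21 (A↔G, transition).
Of the 6 differences, 5 transitions and 1 transversion, so the answer is 1.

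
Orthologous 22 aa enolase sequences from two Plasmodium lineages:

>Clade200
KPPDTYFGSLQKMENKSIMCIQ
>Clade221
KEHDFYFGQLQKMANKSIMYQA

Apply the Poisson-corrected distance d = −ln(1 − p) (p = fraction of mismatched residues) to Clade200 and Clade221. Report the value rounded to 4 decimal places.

Mismatches occur at site 2 (P↔E), site 3 (P↔H), site 5 (T↔F), site 9 (S↔Q), site 14 (E↔A), site 20 (C↔Y), site 21 (I↔Q), site 22 (Q↔A).
p = 8/22 = 0.363636.
d = −ln(1 − 0.363636) = −ln(0.636364) = 0.4520.

0.4520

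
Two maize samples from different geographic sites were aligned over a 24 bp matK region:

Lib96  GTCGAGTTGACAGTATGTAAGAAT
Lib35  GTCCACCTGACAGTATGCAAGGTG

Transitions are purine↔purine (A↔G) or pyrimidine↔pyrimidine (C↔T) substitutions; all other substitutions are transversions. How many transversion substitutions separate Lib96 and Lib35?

4

Mismatches occur at site 4 (G/C, transversion), site 6 (G/C, transversion), site 7 (T/C, transition), site 18 (T/C, transition), site 22 (A/G, transition), site 23 (A/T, transversion), site 24 (T/G, transversion).
Of the 7 differences, 3 transitions and 4 transversions, so the answer is 4.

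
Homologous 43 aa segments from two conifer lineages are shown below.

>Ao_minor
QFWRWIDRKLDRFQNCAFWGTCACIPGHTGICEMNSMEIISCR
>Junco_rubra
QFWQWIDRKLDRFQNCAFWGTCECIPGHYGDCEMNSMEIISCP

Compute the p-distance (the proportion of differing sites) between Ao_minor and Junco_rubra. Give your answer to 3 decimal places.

0.116

Differing sites — 4:R/Q; 23:A/E; 29:T/Y; 31:I/D; 43:R/P.
There are 5 differences over 43 sites, so p = 5/43 = 0.116.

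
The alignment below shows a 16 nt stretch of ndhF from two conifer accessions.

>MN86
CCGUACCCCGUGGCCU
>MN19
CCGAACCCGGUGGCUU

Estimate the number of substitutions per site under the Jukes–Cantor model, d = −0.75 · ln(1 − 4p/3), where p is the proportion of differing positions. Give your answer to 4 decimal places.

0.2158

The sequences differ at positions 4 (U/A), 9 (C/G), 15 (C/U).
p = 3/16 = 0.187500.
d = −0.75 · ln(1 − (4/3)·0.187500) = −0.75 · ln(0.750000) = −0.75 · (-0.287682) = 0.2158.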